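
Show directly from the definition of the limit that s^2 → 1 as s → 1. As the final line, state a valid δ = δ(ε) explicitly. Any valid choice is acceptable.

δ = min(1, ε/3)

Fix ε > 0. We seek δ > 0 with 0 < |s − 1| < δ ⇒ |s^2 − 1| < ε.
Factor: s^2 − 1 = (s − 1)(s + 1), so |s^2 − 1| = |s − 1|·|s + 1|.
Impose δ ≤ 1 so that |s| < 2; then |s + 1| ≤ 3.
Hence |s^2 − 1| ≤ 3|s − 1|, which is < ε once |s − 1| < ε/3.
Take δ = min(1, ε/3). If 0 < |s − 1| < δ then both bounds hold and |s^2 − 1| ≤ 3|s − 1| < 3·(ε/3) = ε.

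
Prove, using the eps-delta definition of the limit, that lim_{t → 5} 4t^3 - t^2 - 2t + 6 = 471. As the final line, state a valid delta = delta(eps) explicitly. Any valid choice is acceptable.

delta = min(1, eps/351)

Suppose eps > 0. We want delta > 0 such that 0 < |t − 5| < delta implies |(4t^3 - t^2 - 2t + 6) − 471| < eps.
(4t^3 - t^2 - 2t + 6) − 471 = 4t^3 - t^2 - 2t - 465 = (t − 5)(4t^2 + 19t + 93).
So |(4t^3 - t^2 - 2t + 6) − 471| = |t − 5|·|4t^2 + 19t + 93|.
Require delta ≤ 1. Then |t − 5| < 1 gives |t| < 6, and by the triangle inequality |4t^2 + 19t + 93| ≤ 4·6^2 + 19·6 + 93 = 351.
Hence |(4t^3 - t^2 - 2t + 6) − 471| ≤ 351|t − 5| < eps provided |t − 5| < eps/351.
Take delta = min(1, eps/351). Then 0 < |t − 5| < delta gives both |t − 5| < 1 and |t − 5| < eps/351, so |(4t^3 - t^2 - 2t + 6) − 471| < eps.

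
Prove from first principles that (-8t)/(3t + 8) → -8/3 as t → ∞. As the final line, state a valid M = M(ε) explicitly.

M = (64/9)/ε

Fix ε > 0. We seek M > 0 such that t > M implies |(-8t)/(3t + 8) + 8/3| < ε.
(-8t)/(3t + 8) + 8/3 = (3(-8t) − (-8)(3t + 8)) / (3(3t + 8)) = 64/(3(3t + 8)).
For t > 0 we have 3t + 8 > 3t, so |(-8t)/(3t + 8) + 8/3| = 64/(3(3t + 8)) < 64/(3·3t) = (64/9)/t.
Thus |(-8t)/(3t + 8) + 8/3| < ε whenever t > (64/9)/ε.
Take M = (64/9)/ε. If t > M then |(-8t)/(3t + 8) + 8/3| < (64/9)/t < ε.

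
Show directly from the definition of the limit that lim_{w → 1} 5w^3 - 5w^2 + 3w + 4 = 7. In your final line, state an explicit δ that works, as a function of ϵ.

δ = min(1, ϵ/23)

Fix ϵ > 0. We want δ > 0 such that 0 < |w − 1| < δ implies |(5w^3 - 5w^2 + 3w + 4) − 7| < ϵ.
(5w^3 - 5w^2 + 3w + 4) − 7 = 5w^3 - 5w^2 + 3w - 3 = (w − 1)(5w^2 + 3).
So |(5w^3 - 5w^2 + 3w + 4) − 7| = |w − 1|·|5w^2 + 3|.
Assume first that |w − 1| < 1, so |w| < 2. Then |5w^2 + 3| ≤ 5·2^2 + 3 = 23.
Hence |(5w^3 - 5w^2 + 3w + 4) − 7| ≤ 23|w − 1| < ϵ provided |w − 1| < ϵ/23.
Take δ = min(1, ϵ/23). Then 0 < |w − 1| < δ gives both |w − 1| < 1 and |w − 1| < ϵ/23, so |(5w^3 - 5w^2 + 3w + 4) − 7| < ϵ.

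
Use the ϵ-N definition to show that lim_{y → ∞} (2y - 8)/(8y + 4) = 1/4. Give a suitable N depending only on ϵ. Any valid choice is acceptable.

N = (9/8)/ϵ

Suppose ϵ > 0. We seek N > 0 such that y > N implies |(2y - 8)/(8y + 4) − (1/4)| < ϵ.
(2y - 8)/(8y + 4) − (1/4) = (8(2y - 8) − 2(8y + 4)) / (8(8y + 4)) = -72/(8(8y + 4)).
For y > 0 we have 8y + 4 > 8y, so |(2y - 8)/(8y + 4) − (1/4)| = 72/(8(8y + 4)) < 72/(8·8y) = (9/8)/y.
Thus |(2y - 8)/(8y + 4) − (1/4)| < ϵ whenever y > (9/8)/ϵ.
Take N = (9/8)/ϵ. If y > N then |(2y - 8)/(8y + 4) − (1/4)| < (9/8)/y < ϵ.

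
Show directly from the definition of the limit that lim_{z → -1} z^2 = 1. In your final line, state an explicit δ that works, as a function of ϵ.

δ = min(1, ϵ/3)

Let ϵ > 0. We seek δ > 0 with 0 < |z + 1| < δ ⇒ |z^2 − 1| < ϵ.
Factor: z^2 − 1 = (z + 1)(z - 1), so |z^2 − 1| = |z + 1|·|z - 1|.
Restrict δ ≤ 1. Then |z + 1| < 1 gives |z| < 2, so by the triangle inequality |z - 1| ≤ 2 + 1 = 3.
Hence |z^2 − 1| ≤ 3|z + 1|, which is < ϵ once |z + 1| < ϵ/3.
Take δ = min(1, ϵ/3). If 0 < |z + 1| < δ then both bounds hold and |z^2 − 1| ≤ 3|z + 1| < 3·(ϵ/3) = ϵ.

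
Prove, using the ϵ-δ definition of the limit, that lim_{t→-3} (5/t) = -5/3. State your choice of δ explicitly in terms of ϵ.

Let ϵ > 0 be given. We seek δ > 0 such that 0 < |t + 3| < δ implies |5/t + 5/3| < ϵ.
|5/t + 5/3| = 5·|-3 − t|/(3·|t|) = 5|t + 3|/(3|t|).
Require δ ≤ 3/2 so that |t| > 3 − 3/2 = 3/2, hence 3|t| > 9/2.
Then |5/t + 5/3| < 5|t + 3|/(9/2), which is < ϵ when |t + 3| < (9/10)ϵ.
Take δ = min(3/2, (9/10)ϵ). Then 0 < |t + 3| < δ gives both |t + 3| < 3/2 and |t + 3| < (9/10)ϵ, so |5/t + 5/3| < ϵ.

δ = min(3/2, (9/10)ϵ)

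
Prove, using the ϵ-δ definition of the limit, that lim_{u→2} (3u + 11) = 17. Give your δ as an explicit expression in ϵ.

Let ϵ > 0 be given. We need δ > 0 so that 0 < |u − 2| < δ implies |(3u + 11) − 17| < ϵ.
Since (3u + 11) − 17 = 3(u − 2), we have |(3u + 11) − 17| = 3|u − 2|.
Thus it suffices that |u − 2| < ϵ/3.
Take δ = ϵ/3. If 0 < |u − 2| < δ then |(3u + 11) − 17| = 3|u − 2| < 3·(ϵ/3) = ϵ.

δ = ϵ/3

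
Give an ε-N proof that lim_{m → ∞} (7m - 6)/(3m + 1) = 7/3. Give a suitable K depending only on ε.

K = (25/9)/ε

Let ε > 0. For m ≥ 1, |(7m - 6)/(3m + 1) − (7/3)| = |-25|/(3(3m + 1)) = 25/(3(3m + 1)).
Since 3m + 1 ≥ 3m for m ≥ 1, this is ≤ 25/(3·3m) = (25/9)/m.
So |(7m - 6)/(3m + 1) − (7/3)| < ε whenever m > (25/9)/ε.
Take K = (25/9)/ε. If m > K then |(7m - 6)/(3m + 1) − (7/3)| ≤ (25/9)/m < ε.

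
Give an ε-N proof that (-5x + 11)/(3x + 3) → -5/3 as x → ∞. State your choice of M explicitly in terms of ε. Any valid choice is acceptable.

Let ε > 0. We seek M > 0 such that x > M implies |(-5x + 11)/(3x + 3) + 5/3| < ε.
(-5x + 11)/(3x + 3) + 5/3 = (3(-5x + 11) − (-5)(3x + 3)) / (3(3x + 3)) = 48/(3(3x + 3)).
For x > 0 we have 3x + 3 > 3x, so |(-5x + 11)/(3x + 3) + 5/3| = 48/(3(3x + 3)) < 48/(3·3x) = (16/3)/x.
Thus |(-5x + 11)/(3x + 3) + 5/3| < ε whenever x > (16/3)/ε.
Take M = (16/3)/ε. If x > M then |(-5x + 11)/(3x + 3) + 5/3| < (16/3)/x < ε.

M = (16/3)/ε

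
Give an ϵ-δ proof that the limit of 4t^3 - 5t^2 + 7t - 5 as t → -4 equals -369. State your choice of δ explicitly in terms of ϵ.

δ = min(2, ϵ/361)

Fix ϵ > 0. We want δ > 0 such that 0 < |t + 4| < δ implies |(4t^3 - 5t^2 + 7t - 5) + 369| < ϵ.
(4t^3 - 5t^2 + 7t - 5) + 369 = 4t^3 - 5t^2 + 7t + 364 = (t + 4)(4t^2 - 21t + 91).
So |(4t^3 - 5t^2 + 7t - 5) + 369| = |t + 4|·|4t^2 - 21t + 91|.
Assume first that |t + 4| < 2, so |t| < 6. Then |4t^2 - 21t + 91| ≤ 4·6^2 + 21·6 + 91 = 361.
Hence |(4t^3 - 5t^2 + 7t - 5) + 369| ≤ 361|t + 4| < ϵ provided |t + 4| < ϵ/361.
Take δ = min(2, ϵ/361). Then 0 < |t + 4| < δ gives both |t + 4| < 2 and |t + 4| < ϵ/361, so |(4t^3 - 5t^2 + 7t - 5) + 369| < ϵ.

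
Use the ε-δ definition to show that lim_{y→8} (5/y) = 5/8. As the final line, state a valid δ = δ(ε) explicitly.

δ = min(4, (32/5)ε)

Let ε > 0 be given. We seek δ > 0 such that 0 < |y − 8| < δ implies |5/y − (5/8)| < ε.
|5/y − (5/8)| = 5·|8 − y|/(8·|y|) = 5|y − 8|/(8|y|).
Restrict δ ≤ 4. Then |y − 8| < 4 gives |y| > 4, so 8|y| > 32.
Then |5/y − (5/8)| < 5|y − 8|/32, which is < ε when |y − 8| < (32/5)ε.
Take δ = min(4, (32/5)ε). Then 0 < |y − 8| < δ gives both |y − 8| < 4 and |y − 8| < (32/5)ε, so |5/y − (5/8)| < ε.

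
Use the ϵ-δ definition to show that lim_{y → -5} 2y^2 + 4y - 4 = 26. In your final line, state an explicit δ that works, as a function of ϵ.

Suppose ϵ > 0. We want δ > 0 such that 0 < |y + 5| < δ implies |(2y^2 + 4y - 4) − 26| < ϵ.
(2y^2 + 4y - 4) − 26 = 2y^2 + 4y - 30 = (y + 5)(2y - 6).
So |(2y^2 + 4y - 4) − 26| = |y + 5|·|2y - 6|.
Require δ ≤ 1. Then |y + 5| < 1 gives |y| < 6, and by the triangle inequality |2y - 6| ≤ 2·6 + 6 = 18.
Hence |(2y^2 + 4y - 4) − 26| ≤ 18|y + 5| < ϵ provided |y + 5| < ϵ/18.
Choosing δ = min(1, ϵ/18) ensures both conditions, hence |(2y^2 + 4y - 4) − 26| < ϵ.

δ = min(1, ϵ/18)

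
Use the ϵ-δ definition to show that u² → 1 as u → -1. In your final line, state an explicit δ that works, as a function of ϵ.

Fix ϵ > 0. We seek δ > 0 with 0 < |u + 1| < δ ⇒ |u² − 1| < ϵ.
Factor: u² − 1 = (u + 1)(u - 1), so |u² − 1| = |u + 1|·|u - 1|.
Impose δ ≤ 2 so that |u| < 3; then |u - 1| ≤ 4.
Hence |u² − 1| ≤ 4|u + 1|, which is < ϵ once |u + 1| < ϵ/4.
Take δ = min(2, ϵ/4). If 0 < |u + 1| < δ then both bounds hold and |u² − 1| ≤ 4|u + 1| < 4·(ϵ/4) = ϵ.

δ = min(2, ϵ/4)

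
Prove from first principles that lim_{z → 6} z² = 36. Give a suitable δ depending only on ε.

δ = min(1, ε/13)

Fix ε > 0. We seek δ > 0 with 0 < |z − 6| < δ ⇒ |z² − 36| < ε.
Factor: z² − 36 = (z − 6)(z + 6), so |z² − 36| = |z − 6|·|z + 6|.
Impose δ ≤ 1 so that |z| < 7; then |z + 6| ≤ 13.
Hence |z² − 36| ≤ 13|z − 6|, which is < ε once |z − 6| < ε/13.
Take δ = min(1, ε/13). If 0 < |z − 6| < δ then both bounds hold and |z² − 36| ≤ 13|z − 6| < 13·(ε/13) = ε.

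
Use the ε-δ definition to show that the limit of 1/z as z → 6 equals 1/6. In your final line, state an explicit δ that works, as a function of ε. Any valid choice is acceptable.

Suppose ε > 0. We seek δ > 0 such that 0 < |z − 6| < δ implies |1/z − (1/6)| < ε.
|1/z − (1/6)| = |6 − z|/(6·|z|) = |z − 6|/(6|z|).
Restrict δ ≤ 3. Then |z − 6| < 3 gives |z| > 3, so 6|z| > 18.
Then |1/z − (1/6)| < |z − 6|/18, which is < ε when |z − 6| < 18ε.
Take δ = min(3, 18ε). Then 0 < |z − 6| < δ gives both |z − 6| < 3 and |z − 6| < 18ε, so |1/z − (1/6)| < ε.

δ = min(3, 18ε)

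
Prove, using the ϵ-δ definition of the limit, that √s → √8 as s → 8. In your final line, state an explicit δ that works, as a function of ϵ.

Let ϵ > 0 be given. We want δ > 0 such that 0 < |s − 8| < δ implies |√s − √8| < ϵ.
Multiplying by the conjugate, |√s − √8| = |s − 8|/(√s + √8).
Restrict δ ≤ 8 so that |s − 8| < 8 forces s > 0, and then √s + √8 > √8.
Hence |√s − √8| < |s − 8|/√8, which is < ϵ once |s − 8| < √8·ϵ.
Take δ = min(8, √8·ϵ). If 0 < |s − 8| < δ then s > 0 and |√s − √8| < |s − 8|/√8 < ϵ.

δ = min(8, √8·ϵ)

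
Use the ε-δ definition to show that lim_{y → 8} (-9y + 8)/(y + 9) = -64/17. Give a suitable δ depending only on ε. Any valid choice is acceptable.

Let ε > 0. We want δ > 0 with 0 < |y − 8| < δ ⇒ |(-9y + 8)/(y + 9) + 64/17| < ε.
Combining over a common denominator, (-9y + 8)/(y + 9) + 64/17 = [(-9y + 8)·17 − (-64)·(y + 9)] / [17·(y + 9)] = -89(y − 8) / (17(y + 9)).
So |(-9y + 8)/(y + 9) + 64/17| = 89|y − 8| / (17·|y + 9|).
Restrict δ ≤ 17/2. Then |y − 8| < 17/2 gives |y + 9| = |(y − 8) + 17| ≥ 17 − 17/2 = 17/2.
Hence |(-9y + 8)/(y + 9) + 64/17| < 89|y − 8|/(17·(17/2)) = (178/289)|y − 8|, which is < ε once |y − 8| < (289/178)ε.
Take δ = min(17/2, (289/178)ε). Then 0 < |y − 8| < δ forces both bounds, so |(-9y + 8)/(y + 9) + 64/17| < ε.

δ = min(17/2, (289/178)ε)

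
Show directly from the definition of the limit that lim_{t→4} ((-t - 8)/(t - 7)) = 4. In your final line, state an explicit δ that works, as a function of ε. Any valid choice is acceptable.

Let ε > 0. We want δ > 0 with 0 < |t − 4| < δ ⇒ |(-t - 8)/(t - 7) − 4| < ε.
Combining over a common denominator, (-t - 8)/(t - 7) − 4 = [(-t - 8)·(-3) − (-12)·(t - 7)] / [(-3)·(t - 7)] = 15(t − 4) / ((-3)(t - 7)).
So |(-t - 8)/(t - 7) − 4| = 15|t − 4| / (3·|t − 7|).
Restrict δ ≤ 3/2. Then |t − 4| < 3/2 gives |t − 7| = |(t − 4) + (-3)| ≥ 3 − 3/2 = 3/2.
Hence |(-t - 8)/(t - 7) − 4| < 15|t − 4|/(3·(3/2)) = (10/3)|t − 4|, which is < ε once |t − 4| < (3/10)ε.
Take δ = min(3/2, (3/10)ε). Then 0 < |t − 4| < δ forces both bounds, so |(-t - 8)/(t - 7) − 4| < ε.

δ = min(3/2, (3/10)ε)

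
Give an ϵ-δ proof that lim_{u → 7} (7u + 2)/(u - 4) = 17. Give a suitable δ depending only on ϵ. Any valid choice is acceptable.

δ = min(3/2, (3/20)ϵ)

Fix ϵ > 0. We want δ > 0 with 0 < |u − 7| < δ ⇒ |(7u + 2)/(u - 4) − 17| < ϵ.
Combining over a common denominator, (7u + 2)/(u - 4) − 17 = [(7u + 2)·3 − 51·(u - 4)] / [3·(u - 4)] = -30(u − 7) / (3(u - 4)).
So |(7u + 2)/(u - 4) − 17| = 30|u − 7| / (3·|u − 4|).
Require δ ≤ 3/2, so |u − 4| ≥ |3| − |u − 7| > 3 − 3/2 = 3/2.
Hence |(7u + 2)/(u - 4) − 17| < 30|u − 7|/(3·(3/2)) = (20/3)|u − 7|, which is < ϵ once |u − 7| < (3/20)ϵ.
Take δ = min(3/2, (3/20)ϵ). Then 0 < |u − 7| < δ forces both bounds, so |(7u + 2)/(u - 4) − 17| < ϵ.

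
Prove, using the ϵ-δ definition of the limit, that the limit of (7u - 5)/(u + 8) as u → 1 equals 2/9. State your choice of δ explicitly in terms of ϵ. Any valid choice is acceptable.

Suppose ϵ > 0. We want δ > 0 with 0 < |u − 1| < δ ⇒ |(7u - 5)/(u + 8) − (2/9)| < ϵ.
Combining over a common denominator, (7u - 5)/(u + 8) − (2/9) = [(7u - 5)·9 − 2·(u + 8)] / [9·(u + 8)] = 61(u − 1) / (9(u + 8)).
So |(7u - 5)/(u + 8) − (2/9)| = 61|u − 1| / (9·|u + 8|).
Restrict δ ≤ 9/2. Then |u − 1| < 9/2 gives |u + 8| = |(u − 1) + 9| ≥ 9 − 9/2 = 9/2.
Hence |(7u - 5)/(u + 8) − (2/9)| < 61|u − 1|/(9·(9/2)) = (122/81)|u − 1|, which is < ϵ once |u − 1| < (81/122)ϵ.
Take δ = min(9/2, (81/122)ϵ). Then 0 < |u − 1| < δ forces both bounds, so |(7u - 5)/(u + 8) − (2/9)| < ϵ.

δ = min(9/2, (81/122)ϵ)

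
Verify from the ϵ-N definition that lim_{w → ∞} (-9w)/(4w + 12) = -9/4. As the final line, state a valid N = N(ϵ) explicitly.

Let ϵ > 0. We seek N > 0 such that w > N implies |(-9w)/(4w + 12) + 9/4| < ϵ.
(-9w)/(4w + 12) + 9/4 = (4(-9w) − (-9)(4w + 12)) / (4(4w + 12)) = 108/(4(4w + 12)).
For w > 0 we have 4w + 12 > 4w, so |(-9w)/(4w + 12) + 9/4| = 108/(4(4w + 12)) < 108/(4·4w) = (27/4)/w.
Thus |(-9w)/(4w + 12) + 9/4| < ϵ whenever w > (27/4)/ϵ.
Take N = (27/4)/ϵ. If w > N then |(-9w)/(4w + 12) + 9/4| < (27/4)/w < ϵ.

N = (27/4)/ϵ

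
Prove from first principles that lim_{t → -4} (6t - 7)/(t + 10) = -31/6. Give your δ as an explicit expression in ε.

δ = min(3, (18/67)ε)

Suppose ε > 0. We want δ > 0 with 0 < |t + 4| < δ ⇒ |(6t - 7)/(t + 10) + 31/6| < ε.
Combining over a common denominator, (6t - 7)/(t + 10) + 31/6 = [(6t - 7)·6 − (-31)·(t + 10)] / [6·(t + 10)] = 67(t + 4) / (6(t + 10)).
So |(6t - 7)/(t + 10) + 31/6| = 67|t + 4| / (6·|t + 10|).
Require δ ≤ 3, so |t + 10| ≥ |6| − |t + 4| > 6 − 3 = 3.
Hence |(6t - 7)/(t + 10) + 31/6| < 67|t + 4|/(6·3) = (67/18)|t + 4|, which is < ε once |t + 4| < (18/67)ε.
Take δ = min(3, (18/67)ε). Then 0 < |t + 4| < δ forces both bounds, so |(6t - 7)/(t + 10) + 31/6| < ε.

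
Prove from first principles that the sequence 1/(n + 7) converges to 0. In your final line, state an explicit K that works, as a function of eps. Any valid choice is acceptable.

K = 1/eps

Let eps > 0. For n ≥ 1, |1/(n + 7) − 0| = 1/(n + 7) ≤ 1/n.
We need 1/n < eps, i.e. n > 1/eps.
Take K = 1/eps. If n > K then |1/(n + 7)| ≤ 1/n < eps.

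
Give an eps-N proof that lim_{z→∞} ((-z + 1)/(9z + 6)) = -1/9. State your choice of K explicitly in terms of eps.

K = (5/27)/eps

Let eps > 0 be given. We seek K > 0 such that z > K implies |(-z + 1)/(9z + 6) + 1/9| < eps.
(-z + 1)/(9z + 6) + 1/9 = (9(-z + 1) − (-1)(9z + 6)) / (9(9z + 6)) = 15/(9(9z + 6)).
For z > 0 we have 9z + 6 > 9z, so |(-z + 1)/(9z + 6) + 1/9| = 15/(9(9z + 6)) < 15/(9·9z) = (5/27)/z.
Thus |(-z + 1)/(9z + 6) + 1/9| < eps whenever z > (5/27)/eps.
Take K = (5/27)/eps. If z > K then |(-z + 1)/(9z + 6) + 1/9| < (5/27)/z < eps.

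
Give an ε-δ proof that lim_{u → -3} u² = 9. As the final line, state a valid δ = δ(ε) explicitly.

δ = min(2, ε/8)

Fix ε > 0. We seek δ > 0 with 0 < |u + 3| < δ ⇒ |u² − 9| < ε.
Factor: u² − 9 = (u + 3)(u - 3), so |u² − 9| = |u + 3|·|u - 3|.
Impose δ ≤ 2 so that |u| < 5; then |u - 3| ≤ 8.
Hence |u² − 9| ≤ 8|u + 3|, which is < ε once |u + 3| < ε/8.
Take δ = min(2, ε/8). If 0 < |u + 3| < δ then both bounds hold and |u² − 9| ≤ 8|u + 3| < 8·(ε/8) = ε.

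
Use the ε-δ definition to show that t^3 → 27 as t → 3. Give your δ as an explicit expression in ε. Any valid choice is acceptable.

Fix ε > 0. We seek δ > 0 with 0 < |t − 3| < δ ⇒ |t^3 − 27| < ε.
Factor: t^3 − 27 = (t − 3)(t^2 + 3t + 9), so |t^3 − 27| = |t − 3|·|t^2 + 3t + 9|.
Impose δ ≤ 1 so that |t| < 4; then |t^2 + 3t + 9| ≤ 37.
Hence |t^3 − 27| ≤ 37|t − 3|, which is < ε once |t − 3| < ε/37.
Take δ = min(1, ε/37). If 0 < |t − 3| < δ then both bounds hold and |t^3 − 27| ≤ 37|t − 3| < 37·(ε/37) = ε.

δ = min(1, ε/37)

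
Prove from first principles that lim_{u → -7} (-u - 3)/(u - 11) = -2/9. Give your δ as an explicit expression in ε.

δ = min(9, (81/7)ε)

Suppose ε > 0. We want δ > 0 with 0 < |u + 7| < δ ⇒ |(-u - 3)/(u - 11) + 2/9| < ε.
Combining over a common denominator, (-u - 3)/(u - 11) + 2/9 = [(-u - 3)·(-18) − 4·(u - 11)] / [(-18)·(u - 11)] = 14(u + 7) / ((-18)(u - 11)).
So |(-u - 3)/(u - 11) + 2/9| = 14|u + 7| / (18·|u − 11|).
Restrict δ ≤ 9. Then |u + 7| < 9 gives |u − 11| = |(u + 7) + (-18)| ≥ 18 − 9 = 9.
Hence |(-u - 3)/(u - 11) + 2/9| < 14|u + 7|/(18·9) = (7/81)|u + 7|, which is < ε once |u + 7| < (81/7)ε.
Take δ = min(9, (81/7)ε). Then 0 < |u + 7| < δ forces both bounds, so |(-u - 3)/(u - 11) + 2/9| < ε.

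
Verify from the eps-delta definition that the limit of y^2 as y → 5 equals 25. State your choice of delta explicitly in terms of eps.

delta = min(1, eps/11)

Let eps > 0 be given. We seek delta > 0 with 0 < |y − 5| < delta ⇒ |y^2 − 25| < eps.
Factor: y^2 − 25 = (y − 5)(y + 5), so |y^2 − 25| = |y − 5|·|y + 5|.
Restrict delta ≤ 1. Then |y − 5| < 1 gives |y| < 6, so by the triangle inequality |y + 5| ≤ 6 + 5 = 11.
Hence |y^2 − 25| ≤ 11|y − 5|, which is < eps once |y − 5| < eps/11.
Take delta = min(1, eps/11). If 0 < |y − 5| < delta then both bounds hold and |y^2 − 25| ≤ 11|y − 5| < 11·(eps/11) = eps.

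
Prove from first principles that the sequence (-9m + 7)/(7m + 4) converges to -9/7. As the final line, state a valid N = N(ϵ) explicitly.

N = (85/49)/ϵ

Let ϵ > 0. For m ≥ 1, |(-9m + 7)/(7m + 4) + 9/7| = |85|/(7(7m + 4)) = 85/(7(7m + 4)).
Since 7m + 4 ≥ 7m for m ≥ 1, this is ≤ 85/(7·7m) = (85/49)/m.
So |(-9m + 7)/(7m + 4) + 9/7| < ϵ whenever m > (85/49)/ϵ.
Take N = (85/49)/ϵ. If m > N then |(-9m + 7)/(7m + 4) + 9/7| ≤ (85/49)/m < ϵ.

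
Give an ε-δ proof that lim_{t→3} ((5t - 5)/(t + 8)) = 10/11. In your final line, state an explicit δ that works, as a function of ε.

δ = min(11/2, (121/90)ε)

Suppose ε > 0. We want δ > 0 with 0 < |t − 3| < δ ⇒ |(5t - 5)/(t + 8) − (10/11)| < ε.
Combining over a common denominator, (5t - 5)/(t + 8) − (10/11) = [(5t - 5)·11 − 10·(t + 8)] / [11·(t + 8)] = 45(t − 3) / (11(t + 8)).
So |(5t - 5)/(t + 8) − (10/11)| = 45|t − 3| / (11·|t + 8|).
Restrict δ ≤ 11/2. Then |t − 3| < 11/2 gives |t + 8| = |(t − 3) + 11| ≥ 11 − 11/2 = 11/2.
Hence |(5t - 5)/(t + 8) − (10/11)| < 45|t − 3|/(11·(11/2)) = (90/121)|t − 3|, which is < ε once |t − 3| < (121/90)ε.
Take δ = min(11/2, (121/90)ε). Then 0 < |t − 3| < δ forces both bounds, so |(5t - 5)/(t + 8) − (10/11)| < ε.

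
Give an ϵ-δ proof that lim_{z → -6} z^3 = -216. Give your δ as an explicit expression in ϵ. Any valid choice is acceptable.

Fix ϵ > 0. We seek δ > 0 with 0 < |z + 6| < δ ⇒ |z^3 + 216| < ϵ.
Factor: z^3 + 216 = (z + 6)(z^2 - 6z + 36), so |z^3 + 216| = |z + 6|·|z^2 - 6z + 36|.
Impose δ ≤ 1 so that |z| < 7; then |z^2 - 6z + 36| ≤ 127.
Hence |z^3 + 216| ≤ 127|z + 6|, which is < ϵ once |z + 6| < ϵ/127.
Take δ = min(1, ϵ/127). If 0 < |z + 6| < δ then both bounds hold and |z^3 + 216| ≤ 127|z + 6| < 127·(ϵ/127) = ϵ.

δ = min(1, ϵ/127)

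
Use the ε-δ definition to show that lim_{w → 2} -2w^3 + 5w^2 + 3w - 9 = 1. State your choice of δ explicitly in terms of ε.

Suppose ε > 0. We want δ > 0 such that 0 < |w − 2| < δ implies |(-2w^3 + 5w^2 + 3w - 9) − 1| < ε.
(-2w^3 + 5w^2 + 3w - 9) − 1 = -2w^3 + 5w^2 + 3w - 10 = (w − 2)(-2w^2 + w + 5).
So |(-2w^3 + 5w^2 + 3w - 9) − 1| = |w − 2|·|-2w^2 + w + 5|.
Assume first that |w − 2| < 2, so |w| < 4. Then |-2w^2 + w + 5| ≤ 2·4^2 + 4 + 5 = 41.
Hence |(-2w^3 + 5w^2 + 3w - 9) − 1| ≤ 41|w − 2| < ε provided |w − 2| < ε/41.
Take δ = min(2, ε/41). Then 0 < |w − 2| < δ gives both |w − 2| < 2 and |w − 2| < ε/41, so |(-2w^3 + 5w^2 + 3w - 9) − 1| < ε.

δ = min(2, ε/41)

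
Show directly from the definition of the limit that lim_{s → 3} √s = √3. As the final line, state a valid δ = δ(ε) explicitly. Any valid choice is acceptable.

Fix ε > 0. We want δ > 0 such that 0 < |s − 3| < δ implies |√s − √3| < ε.
Rationalise: √s − √3 = (s − 3)/(√s + √3), so |√s − √3| = |s − 3|/(√s + √3).
Restrict δ ≤ 3 so that |s − 3| < 3 forces s > 0, and then √s + √3 > √3.
Hence |√s − √3| < |s − 3|/√3, which is < ε once |s − 3| < √3·ε.
Take δ = min(3, √3·ε). If 0 < |s − 3| < δ then s > 0 and |√s − √3| < |s − 3|/√3 < ε.

δ = min(3, √3·ε)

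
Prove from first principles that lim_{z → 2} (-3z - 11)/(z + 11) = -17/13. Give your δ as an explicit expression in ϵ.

δ = min(13/2, (169/44)ϵ)

Let ϵ > 0 be given. We want δ > 0 with 0 < |z − 2| < δ ⇒ |(-3z - 11)/(z + 11) + 17/13| < ϵ.
Combining over a common denominator, (-3z - 11)/(z + 11) + 17/13 = [(-3z - 11)·13 − (-17)·(z + 11)] / [13·(z + 11)] = -22(z − 2) / (13(z + 11)).
So |(-3z - 11)/(z + 11) + 17/13| = 22|z − 2| / (13·|z + 11|).
Restrict δ ≤ 13/2. Then |z − 2| < 13/2 gives |z + 11| = |(z − 2) + 13| ≥ 13 − 13/2 = 13/2.
Hence |(-3z - 11)/(z + 11) + 17/13| < 22|z − 2|/(13·(13/2)) = (44/169)|z − 2|, which is < ϵ once |z − 2| < (169/44)ϵ.
Take δ = min(13/2, (169/44)ϵ). Then 0 < |z − 2| < δ forces both bounds, so |(-3z - 11)/(z + 11) + 17/13| < ϵ.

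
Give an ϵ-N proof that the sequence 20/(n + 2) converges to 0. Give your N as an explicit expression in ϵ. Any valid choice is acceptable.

N = 20/ϵ

Let ϵ > 0 be given. For n ≥ 1, |20/(n + 2) − 0| = 20/(n + 2) ≤ 20/n.
We need 20/n < ϵ, i.e. n > 20/ϵ.
Take N = 20/ϵ. If n > N then |20/(n + 2)| ≤ 20/n < ϵ.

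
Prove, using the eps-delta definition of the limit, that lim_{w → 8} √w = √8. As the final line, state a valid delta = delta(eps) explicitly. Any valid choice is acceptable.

Let eps > 0 be given. We want delta > 0 such that 0 < |w − 8| < delta implies |√w − √8| < eps.
Rationalise: √w − √8 = (w − 8)/(√w + √8), so |√w − √8| = |w − 8|/(√w + √8).
Restrict delta ≤ 8 so that |w − 8| < 8 forces w > 0, and then √w + √8 > √8.
Hence |√w − √8| < |w − 8|/√8, which is < eps once |w − 8| < √8·eps.
Take delta = min(8, √8·eps). If 0 < |w − 8| < delta then w > 0 and |√w − √8| < |w − 8|/√8 < eps.

delta = min(8, √8·eps)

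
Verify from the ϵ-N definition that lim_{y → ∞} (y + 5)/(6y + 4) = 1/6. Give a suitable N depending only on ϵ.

Suppose ϵ > 0. We seek N > 0 such that y > N implies |(y + 5)/(6y + 4) − (1/6)| < ϵ.
(y + 5)/(6y + 4) − (1/6) = (6(y + 5) − (6y + 4)) / (6(6y + 4)) = 26/(6(6y + 4)).
For y > 0 we have 6y + 4 > 6y, so |(y + 5)/(6y + 4) − (1/6)| = 26/(6(6y + 4)) < 26/(6·6y) = (13/18)/y.
Thus |(y + 5)/(6y + 4) − (1/6)| < ϵ whenever y > (13/18)/ϵ.
Take N = (13/18)/ϵ. If y > N then |(y + 5)/(6y + 4) − (1/6)| < (13/18)/y < ϵ.

N = (13/18)/ϵ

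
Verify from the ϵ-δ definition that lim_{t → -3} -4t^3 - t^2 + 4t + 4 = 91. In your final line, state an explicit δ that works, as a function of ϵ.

Fix ϵ > 0. We want δ > 0 such that 0 < |t + 3| < δ implies |(-4t^3 - t^2 + 4t + 4) − 91| < ϵ.
(-4t^3 - t^2 + 4t + 4) − 91 = -4t^3 - t^2 + 4t - 87 = (t + 3)(-4t^2 + 11t - 29).
So |(-4t^3 - t^2 + 4t + 4) − 91| = |t + 3|·|-4t^2 + 11t - 29|.
Assume first that |t + 3| < 1, so |t| < 4. Then |-4t^2 + 11t - 29| ≤ 4·4^2 + 11·4 + 29 = 137.
Hence |(-4t^3 - t^2 + 4t + 4) − 91| ≤ 137|t + 3| < ϵ provided |t + 3| < ϵ/137.
Take δ = min(1, ϵ/137). Then 0 < |t + 3| < δ gives both |t + 3| < 1 and |t + 3| < ϵ/137, so |(-4t^3 - t^2 + 4t + 4) − 91| < ϵ.

δ = min(1, ϵ/137)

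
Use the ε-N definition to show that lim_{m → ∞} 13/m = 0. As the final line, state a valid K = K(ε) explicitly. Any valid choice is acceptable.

Let ε > 0 be given. For m ≥ 1, |13/m − 0| = 13/(m) ≤ 13/m.
We need 13/m < ε, i.e. m > 13/ε.
Take K = 13/ε. If m > K then |13/m| ≤ 13/m < ε.

K = 13/ε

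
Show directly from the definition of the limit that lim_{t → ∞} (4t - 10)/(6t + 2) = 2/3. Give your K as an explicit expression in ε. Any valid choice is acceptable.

K = (17/9)/ε

Let ε > 0 be given. We seek K > 0 such that t > K implies |(4t - 10)/(6t + 2) − (2/3)| < ε.
(4t - 10)/(6t + 2) − (2/3) = (6(4t - 10) − 4(6t + 2)) / (6(6t + 2)) = -68/(6(6t + 2)).
For t > 0 we have 6t + 2 > 6t, so |(4t - 10)/(6t + 2) − (2/3)| = 68/(6(6t + 2)) < 68/(6·6t) = (17/9)/t.
Thus |(4t - 10)/(6t + 2) − (2/3)| < ε whenever t > (17/9)/ε.
Take K = (17/9)/ε. If t > K then |(4t - 10)/(6t + 2) − (2/3)| < (17/9)/t < ε.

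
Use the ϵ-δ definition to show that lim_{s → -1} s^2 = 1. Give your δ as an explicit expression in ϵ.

δ = min(1, ϵ/3)

Suppose ϵ > 0. We seek δ > 0 with 0 < |s + 1| < δ ⇒ |s^2 − 1| < ϵ.
Factor: s^2 − 1 = (s + 1)(s - 1), so |s^2 − 1| = |s + 1|·|s - 1|.
Impose δ ≤ 1 so that |s| < 2; then |s - 1| ≤ 3.
Hence |s^2 − 1| ≤ 3|s + 1|, which is < ϵ once |s + 1| < ϵ/3.
Take δ = min(1, ϵ/3). If 0 < |s + 1| < δ then both bounds hold and |s^2 − 1| ≤ 3|s + 1| < 3·(ϵ/3) = ϵ.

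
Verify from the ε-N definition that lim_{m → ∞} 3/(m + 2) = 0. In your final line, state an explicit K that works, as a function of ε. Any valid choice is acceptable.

K = 3/ε

Let ε > 0. For m ≥ 1, |3/(m + 2) − 0| = 3/(m + 2) ≤ 3/m.
We need 3/m < ε, i.e. m > 3/ε.
Take K = 3/ε. If m > K then |3/(m + 2)| ≤ 3/m < ε.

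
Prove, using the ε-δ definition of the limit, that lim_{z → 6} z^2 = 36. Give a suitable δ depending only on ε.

Let ε > 0 be given. We seek δ > 0 with 0 < |z − 6| < δ ⇒ |z^2 − 36| < ε.
Factor: z^2 − 36 = (z − 6)(z + 6), so |z^2 − 36| = |z − 6|·|z + 6|.
Impose δ ≤ 1 so that |z| < 7; then |z + 6| ≤ 13.
Hence |z^2 − 36| ≤ 13|z − 6|, which is < ε once |z − 6| < ε/13.
Take δ = min(1, ε/13). If 0 < |z − 6| < δ then both bounds hold and |z^2 − 36| ≤ 13|z − 6| < 13·(ε/13) = ε.

δ = min(1, ε/13)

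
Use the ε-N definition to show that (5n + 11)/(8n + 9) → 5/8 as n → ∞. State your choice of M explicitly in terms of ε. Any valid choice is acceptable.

Suppose ε > 0. For n ≥ 1, |(5n + 11)/(8n + 9) − (5/8)| = |43|/(8(8n + 9)) = 43/(8(8n + 9)).
Since 8n + 9 ≥ 8n for n ≥ 1, this is ≤ 43/(8·8n) = (43/64)/n.
So |(5n + 11)/(8n + 9) − (5/8)| < ε whenever n > (43/64)/ε.
Take M = (43/64)/ε. If n > M then |(5n + 11)/(8n + 9) − (5/8)| ≤ (43/64)/n < ε.

M = (43/64)/ε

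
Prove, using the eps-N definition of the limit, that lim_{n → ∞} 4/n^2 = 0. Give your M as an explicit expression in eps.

M = (4/eps)^{1/2}

Suppose eps > 0. For n ≥ 1, |4/n^2 − 0| = 4/n^2.
4/n^2 < eps ⇔ n^2 > 4/eps ⇔ n > (4/eps)^{1/2}.
Take M = (4/eps)^{1/2}. Then n > M implies 4/n^2 < eps.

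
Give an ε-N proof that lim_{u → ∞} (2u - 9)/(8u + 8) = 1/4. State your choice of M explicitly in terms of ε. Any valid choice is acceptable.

Suppose ε > 0. We seek M > 0 such that u > M implies |(2u - 9)/(8u + 8) − (1/4)| < ε.
(2u - 9)/(8u + 8) − (1/4) = (8(2u - 9) − 2(8u + 8)) / (8(8u + 8)) = -88/(8(8u + 8)).
For u > 0 we have 8u + 8 > 8u, so |(2u - 9)/(8u + 8) − (1/4)| = 88/(8(8u + 8)) < 88/(8·8u) = (11/8)/u.
Thus |(2u - 9)/(8u + 8) − (1/4)| < ε whenever u > (11/8)/ε.
Take M = (11/8)/ε. If u > M then |(2u - 9)/(8u + 8) − (1/4)| < (11/8)/u < ε.

M = (11/8)/ε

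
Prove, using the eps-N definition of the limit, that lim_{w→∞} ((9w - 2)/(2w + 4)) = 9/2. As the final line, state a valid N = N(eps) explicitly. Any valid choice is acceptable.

Fix eps > 0. We seek N > 0 such that w > N implies |(9w - 2)/(2w + 4) − (9/2)| < eps.
(9w - 2)/(2w + 4) − (9/2) = (2(9w - 2) − 9(2w + 4)) / (2(2w + 4)) = -40/(2(2w + 4)).
For w > 0 we have 2w + 4 > 2w, so |(9w - 2)/(2w + 4) − (9/2)| = 40/(2(2w + 4)) < 40/(2·2w) = 10/w.
Thus |(9w - 2)/(2w + 4) − (9/2)| < eps whenever w > 10/eps.
Take N = 10/eps. If w > N then |(9w - 2)/(2w + 4) − (9/2)| < 10/w < eps.

N = 10/eps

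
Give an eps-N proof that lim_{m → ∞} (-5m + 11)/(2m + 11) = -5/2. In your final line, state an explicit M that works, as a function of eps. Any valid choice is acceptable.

Let eps > 0 be given. For m ≥ 1, |(-5m + 11)/(2m + 11) + 5/2| = |77|/(2(2m + 11)) = 77/(2(2m + 11)).
Since 2m + 11 ≥ 2m for m ≥ 1, this is ≤ 77/(2·2m) = (77/4)/m.
So |(-5m + 11)/(2m + 11) + 5/2| < eps whenever m > (77/4)/eps.
Take M = (77/4)/eps. If m > M then |(-5m + 11)/(2m + 11) + 5/2| ≤ (77/4)/m < eps.

M = (77/4)/eps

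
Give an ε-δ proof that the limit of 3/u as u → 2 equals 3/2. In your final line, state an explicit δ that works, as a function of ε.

Let ε > 0 be given. We seek δ > 0 such that 0 < |u − 2| < δ implies |3/u − (3/2)| < ε.
|3/u − (3/2)| = 3·|2 − u|/(2·|u|) = 3|u − 2|/(2|u|).
Restrict δ ≤ 1. Then |u − 2| < 1 gives |u| > 1, so 2|u| > 2.
Then |3/u − (3/2)| < 3|u − 2|/2, which is < ε when |u − 2| < (2/3)ε.
Take δ = min(1, (2/3)ε). Then 0 < |u − 2| < δ gives both |u − 2| < 1 and |u − 2| < (2/3)ε, so |3/u − (3/2)| < ε.

δ = min(1, (2/3)ε)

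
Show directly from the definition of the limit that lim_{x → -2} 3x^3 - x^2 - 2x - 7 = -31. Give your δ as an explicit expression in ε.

δ = min(1, ε/60)

Suppose ε > 0. We want δ > 0 such that 0 < |x + 2| < δ implies |(3x^3 - x^2 - 2x - 7) + 31| < ε.
(3x^3 - x^2 - 2x - 7) + 31 = 3x^3 - x^2 - 2x + 24 = (x + 2)(3x^2 - 7x + 12).
So |(3x^3 - x^2 - 2x - 7) + 31| = |x + 2|·|3x^2 - 7x + 12|.
Assume first that |x + 2| < 1, so |x| < 3. Then |3x^2 - 7x + 12| ≤ 3·3^2 + 7·3 + 12 = 60.
Hence |(3x^3 - x^2 - 2x - 7) + 31| ≤ 60|x + 2| < ε provided |x + 2| < ε/60.
Choosing δ = min(1, ε/60) ensures both conditions, hence |(3x^3 - x^2 - 2x - 7) + 31| < ε.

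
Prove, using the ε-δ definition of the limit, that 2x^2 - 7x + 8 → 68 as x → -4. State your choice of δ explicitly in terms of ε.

δ = min(2, ε/27)

Fix ε > 0. We want δ > 0 such that 0 < |x + 4| < δ implies |(2x^2 - 7x + 8) − 68| < ε.
(2x^2 - 7x + 8) − 68 = 2x^2 - 7x - 60 = (x + 4)(2x - 15).
So |(2x^2 - 7x + 8) − 68| = |x + 4|·|2x - 15|.
Require δ ≤ 2. Then |x + 4| < 2 gives |x| < 6, and by the triangle inequality |2x - 15| ≤ 2·6 + 15 = 27.
Hence |(2x^2 - 7x + 8) − 68| ≤ 27|x + 4| < ε provided |x + 4| < ε/27.
Choosing δ = min(2, ε/27) ensures both conditions, hence |(2x^2 - 7x + 8) − 68| < ε.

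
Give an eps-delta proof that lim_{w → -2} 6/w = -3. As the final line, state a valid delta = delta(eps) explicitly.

Suppose eps > 0. We seek delta > 0 such that 0 < |w + 2| < delta implies |6/w + 3| < eps.
|6/w + 3| = 6·|-2 − w|/(2·|w|) = 6|w + 2|/(2|w|).
Restrict delta ≤ 1. Then |w + 2| < 1 gives |w| > 1, so 2|w| > 2.
Then |6/w + 3| < 6|w + 2|/2, which is < eps when |w + 2| < (1/3)eps.
Take delta = min(1, (1/3)eps). Then 0 < |w + 2| < delta gives both |w + 2| < 1 and |w + 2| < (1/3)eps, so |6/w + 3| < eps.

delta = min(1, (1/3)eps)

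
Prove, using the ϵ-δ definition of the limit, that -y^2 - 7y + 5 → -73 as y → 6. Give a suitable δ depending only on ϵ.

Suppose ϵ > 0. We want δ > 0 such that 0 < |y − 6| < δ implies |(-y^2 - 7y + 5) + 73| < ϵ.
(-y^2 - 7y + 5) + 73 = -y^2 - 7y + 78 = (y − 6)(-y - 13).
So |(-y^2 - 7y + 5) + 73| = |y − 6|·|-y - 13|.
Assume first that |y − 6| < 1, so |y| < 7. Then |-y - 13| ≤ 7 + 13 = 20.
Hence |(-y^2 - 7y + 5) + 73| ≤ 20|y − 6| < ϵ provided |y − 6| < ϵ/20.
Choosing δ = min(1, ϵ/20) ensures both conditions, hence |(-y^2 - 7y + 5) + 73| < ϵ.

δ = min(1, ϵ/20)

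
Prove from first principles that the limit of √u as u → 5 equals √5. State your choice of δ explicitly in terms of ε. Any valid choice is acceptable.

Fix ε > 0. We want δ > 0 such that 0 < |u − 5| < δ implies |√u − √5| < ε.
Multiplying by the conjugate, |√u − √5| = |u − 5|/(√u + √5).
Restrict δ ≤ 5 so that |u − 5| < 5 forces u > 0, and then √u + √5 > √5.
Hence |√u − √5| < |u − 5|/√5, which is < ε once |u − 5| < √5·ε.
Take δ = min(5, √5·ε). If 0 < |u − 5| < δ then u > 0 and |√u − √5| < |u − 5|/√5 < ε.

δ = min(5, √5·ε)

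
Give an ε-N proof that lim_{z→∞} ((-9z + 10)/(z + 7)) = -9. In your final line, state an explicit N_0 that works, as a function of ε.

N_0 = 73/ε

Let ε > 0. We seek N_0 > 0 such that z > N_0 implies |(-9z + 10)/(z + 7) + 9| < ε.
(-9z + 10)/(z + 7) + 9 = ((-9z + 10) − (-9)(z + 7)) / ((z + 7)) = 73/((z + 7)).
For z > 0 we have z + 7 > z, so |(-9z + 10)/(z + 7) + 9| = 73/((z + 7)) < 73/(z) = 73/z.
Thus |(-9z + 10)/(z + 7) + 9| < ε whenever z > 73/ε.
Take N_0 = 73/ε. If z > N_0 then |(-9z + 10)/(z + 7) + 9| < 73/z < ε.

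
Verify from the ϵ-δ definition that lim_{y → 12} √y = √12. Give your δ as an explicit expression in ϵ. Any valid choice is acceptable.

Suppose ϵ > 0. We want δ > 0 such that 0 < |y − 12| < δ implies |√y − √12| < ϵ.
Multiplying by the conjugate, |√y − √12| = |y − 12|/(√y + √12).
Restrict δ ≤ 12 so that |y − 12| < 12 forces y > 0, and then √y + √12 > √12.
Hence |√y − √12| < |y − 12|/√12, which is < ϵ once |y − 12| < √12·ϵ.
Take δ = min(12, √12·ϵ). If 0 < |y − 12| < δ then y > 0 and |√y − √12| < |y − 12|/√12 < ϵ.

δ = min(12, √12·ϵ)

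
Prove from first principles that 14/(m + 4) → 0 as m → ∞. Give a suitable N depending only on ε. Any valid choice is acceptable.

N = 14/ε

Let ε > 0 be given. For m ≥ 1, |14/(m + 4) − 0| = 14/(m + 4) ≤ 14/m.
We need 14/m < ε, i.e. m > 14/ε.
Take N = 14/ε. If m > N then |14/(m + 4)| ≤ 14/m < ε.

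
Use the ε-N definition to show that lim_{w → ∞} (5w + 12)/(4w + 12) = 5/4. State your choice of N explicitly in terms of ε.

Let ε > 0. We seek N > 0 such that w > N implies |(5w + 12)/(4w + 12) − (5/4)| < ε.
(5w + 12)/(4w + 12) − (5/4) = (4(5w + 12) − 5(4w + 12)) / (4(4w + 12)) = -12/(4(4w + 12)).
For w > 0 we have 4w + 12 > 4w, so |(5w + 12)/(4w + 12) − (5/4)| = 12/(4(4w + 12)) < 12/(4·4w) = (3/4)/w.
Thus |(5w + 12)/(4w + 12) − (5/4)| < ε whenever w > (3/4)/ε.
Take N = (3/4)/ε. If w > N then |(5w + 12)/(4w + 12) − (5/4)| < (3/4)/w < ε.

N = (3/4)/ε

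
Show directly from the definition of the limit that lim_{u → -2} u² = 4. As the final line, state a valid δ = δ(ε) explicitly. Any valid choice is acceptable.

δ = min(1, ε/5)

Fix ε > 0. We seek δ > 0 with 0 < |u + 2| < δ ⇒ |u² − 4| < ε.
Factor: u² − 4 = (u + 2)(u - 2), so |u² − 4| = |u + 2|·|u - 2|.
Impose δ ≤ 1 so that |u| < 3; then |u - 2| ≤ 5.
Hence |u² − 4| ≤ 5|u + 2|, which is < ε once |u + 2| < ε/5.
Take δ = min(1, ε/5). If 0 < |u + 2| < δ then both bounds hold and |u² − 4| ≤ 5|u + 2| < 5·(ε/5) = ε.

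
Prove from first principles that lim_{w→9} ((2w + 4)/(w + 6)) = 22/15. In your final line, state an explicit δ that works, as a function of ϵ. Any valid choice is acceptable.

δ = min(15/2, (225/16)ϵ)

Suppose ϵ > 0. We want δ > 0 with 0 < |w − 9| < δ ⇒ |(2w + 4)/(w + 6) − (22/15)| < ϵ.
Combining over a common denominator, (2w + 4)/(w + 6) − (22/15) = [(2w + 4)·15 − 22·(w + 6)] / [15·(w + 6)] = 8(w − 9) / (15(w + 6)).
So |(2w + 4)/(w + 6) − (22/15)| = 8|w − 9| / (15·|w + 6|).
Require δ ≤ 15/2, so |w + 6| ≥ |15| − |w − 9| > 15 − 15/2 = 15/2.
Hence |(2w + 4)/(w + 6) − (22/15)| < 8|w − 9|/(15·(15/2)) = (16/225)|w − 9|, which is < ϵ once |w − 9| < (225/16)ϵ.
Take δ = min(15/2, (225/16)ϵ). Then 0 < |w − 9| < δ forces both bounds, so |(2w + 4)/(w + 6) − (22/15)| < ϵ.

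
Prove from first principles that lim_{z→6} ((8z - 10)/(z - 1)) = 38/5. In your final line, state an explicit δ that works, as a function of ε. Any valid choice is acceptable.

δ = min(5/2, (25/4)ε)

Fix ε > 0. We want δ > 0 with 0 < |z − 6| < δ ⇒ |(8z - 10)/(z - 1) − (38/5)| < ε.
Combining over a common denominator, (8z - 10)/(z - 1) − (38/5) = [(8z - 10)·5 − 38·(z - 1)] / [5·(z - 1)] = 2(z − 6) / (5(z - 1)).
So |(8z - 10)/(z - 1) − (38/5)| = 2|z − 6| / (5·|z − 1|).
Restrict δ ≤ 5/2. Then |z − 6| < 5/2 gives |z − 1| = |(z − 6) + 5| ≥ 5 − 5/2 = 5/2.
Hence |(8z - 10)/(z - 1) − (38/5)| < 2|z − 6|/(5·(5/2)) = (4/25)|z − 6|, which is < ε once |z − 6| < (25/4)ε.
Take δ = min(5/2, (25/4)ε). Then 0 < |z − 6| < δ forces both bounds, so |(8z - 10)/(z - 1) − (38/5)| < ε.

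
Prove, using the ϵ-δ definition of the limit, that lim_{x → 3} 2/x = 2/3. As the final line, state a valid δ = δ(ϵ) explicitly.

δ = min(3/2, (9/4)ϵ)

Let ϵ > 0 be given. We seek δ > 0 such that 0 < |x − 3| < δ implies |2/x − (2/3)| < ϵ.
|2/x − (2/3)| = 2·|3 − x|/(3·|x|) = 2|x − 3|/(3|x|).
Restrict δ ≤ 3/2. Then |x − 3| < 3/2 gives |x| > 3/2, so 3|x| > 9/2.
Then |2/x − (2/3)| < 2|x − 3|/(9/2), which is < ϵ when |x − 3| < (9/4)ϵ.
Take δ = min(3/2, (9/4)ϵ). Then 0 < |x − 3| < δ gives both |x − 3| < 3/2 and |x − 3| < (9/4)ϵ, so |2/x − (2/3)| < ϵ.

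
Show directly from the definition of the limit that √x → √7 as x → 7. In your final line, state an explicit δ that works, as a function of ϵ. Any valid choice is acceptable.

δ = min(7, √7·ϵ)

Let ϵ > 0. We want δ > 0 such that 0 < |x − 7| < δ implies |√x − √7| < ϵ.
Multiplying by the conjugate, |√x − √7| = |x − 7|/(√x + √7).
Restrict δ ≤ 7 so that |x − 7| < 7 forces x > 0, and then √x + √7 > √7.
Hence |√x − √7| < |x − 7|/√7, which is < ϵ once |x − 7| < √7·ϵ.
Take δ = min(7, √7·ϵ). If 0 < |x − 7| < δ then x > 0 and |√x − √7| < |x − 7|/√7 < ϵ.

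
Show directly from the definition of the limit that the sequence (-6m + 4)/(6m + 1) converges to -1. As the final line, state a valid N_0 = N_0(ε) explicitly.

N_0 = (5/6)/ε

Let ε > 0. For m ≥ 1, |(-6m + 4)/(6m + 1) + 1| = |30|/(6(6m + 1)) = 30/(6(6m + 1)).
Since 6m + 1 ≥ 6m for m ≥ 1, this is ≤ 30/(6·6m) = (5/6)/m.
So |(-6m + 4)/(6m + 1) + 1| < ε whenever m > (5/6)/ε.
Take N_0 = (5/6)/ε. If m > N_0 then |(-6m + 4)/(6m + 1) + 1| ≤ (5/6)/m < ε.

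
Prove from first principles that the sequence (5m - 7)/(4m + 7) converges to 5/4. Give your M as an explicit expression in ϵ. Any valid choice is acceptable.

M = (63/16)/ϵ

Suppose ϵ > 0. For m ≥ 1, |(5m - 7)/(4m + 7) − (5/4)| = |-63|/(4(4m + 7)) = 63/(4(4m + 7)).
Since 4m + 7 ≥ 4m for m ≥ 1, this is ≤ 63/(4·4m) = (63/16)/m.
So |(5m - 7)/(4m + 7) − (5/4)| < ϵ whenever m > (63/16)/ϵ.
Take M = (63/16)/ϵ. If m > M then |(5m - 7)/(4m + 7) − (5/4)| ≤ (63/16)/m < ϵ.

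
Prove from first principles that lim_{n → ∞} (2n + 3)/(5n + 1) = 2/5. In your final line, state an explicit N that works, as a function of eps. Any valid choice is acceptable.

N = (13/25)/eps

Let eps > 0 be given. For n ≥ 1, |(2n + 3)/(5n + 1) − (2/5)| = |13|/(5(5n + 1)) = 13/(5(5n + 1)).
Since 5n + 1 ≥ 5n for n ≥ 1, this is ≤ 13/(5·5n) = (13/25)/n.
So |(2n + 3)/(5n + 1) − (2/5)| < eps whenever n > (13/25)/eps.
Take N = (13/25)/eps. If n > N then |(2n + 3)/(5n + 1) − (2/5)| ≤ (13/25)/n < eps.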